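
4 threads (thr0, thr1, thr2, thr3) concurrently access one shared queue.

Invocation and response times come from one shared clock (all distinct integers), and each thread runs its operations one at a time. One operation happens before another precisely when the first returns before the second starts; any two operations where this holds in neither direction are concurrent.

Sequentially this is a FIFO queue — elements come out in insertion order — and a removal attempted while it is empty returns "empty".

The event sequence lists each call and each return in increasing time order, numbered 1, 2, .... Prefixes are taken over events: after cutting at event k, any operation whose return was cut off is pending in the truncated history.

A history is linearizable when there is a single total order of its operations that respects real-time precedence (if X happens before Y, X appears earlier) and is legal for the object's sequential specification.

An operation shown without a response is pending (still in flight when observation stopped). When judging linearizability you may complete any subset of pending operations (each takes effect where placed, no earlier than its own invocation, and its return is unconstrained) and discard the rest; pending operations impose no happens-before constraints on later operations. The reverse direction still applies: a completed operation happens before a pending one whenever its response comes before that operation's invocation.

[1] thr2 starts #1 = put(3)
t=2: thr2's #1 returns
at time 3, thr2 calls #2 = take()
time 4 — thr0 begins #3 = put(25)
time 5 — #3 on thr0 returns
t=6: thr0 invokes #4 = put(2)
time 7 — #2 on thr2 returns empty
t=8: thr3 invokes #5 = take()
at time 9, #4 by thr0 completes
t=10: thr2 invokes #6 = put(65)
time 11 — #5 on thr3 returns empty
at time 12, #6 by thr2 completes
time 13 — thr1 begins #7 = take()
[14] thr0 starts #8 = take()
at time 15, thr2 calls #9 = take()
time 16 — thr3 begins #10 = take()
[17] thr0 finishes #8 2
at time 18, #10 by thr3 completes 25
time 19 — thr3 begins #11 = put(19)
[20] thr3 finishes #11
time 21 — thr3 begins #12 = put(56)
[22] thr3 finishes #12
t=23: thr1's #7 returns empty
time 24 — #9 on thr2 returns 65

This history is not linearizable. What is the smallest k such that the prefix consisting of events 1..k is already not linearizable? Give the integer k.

events 1..6 are linearizable; a witness order is #1, #2, #3:
1. #1 put(3), leaving queue <3>
2. #2 take() (pending, included), leaving queue <>
3. #3 put(25), leaving queue <25>
at event 7 (#2's time-7 response) nothing linearizes any more
no completion choice of the 1 pending operation (#4) rescues it — every subset was tried
for example #1, #2, #3 (pending dropped) fails at step 2: #2 take() → empty is not legal there
for example #1, #3, #2 (pending dropped) fails at step 3: #2 take() → empty is not legal there

7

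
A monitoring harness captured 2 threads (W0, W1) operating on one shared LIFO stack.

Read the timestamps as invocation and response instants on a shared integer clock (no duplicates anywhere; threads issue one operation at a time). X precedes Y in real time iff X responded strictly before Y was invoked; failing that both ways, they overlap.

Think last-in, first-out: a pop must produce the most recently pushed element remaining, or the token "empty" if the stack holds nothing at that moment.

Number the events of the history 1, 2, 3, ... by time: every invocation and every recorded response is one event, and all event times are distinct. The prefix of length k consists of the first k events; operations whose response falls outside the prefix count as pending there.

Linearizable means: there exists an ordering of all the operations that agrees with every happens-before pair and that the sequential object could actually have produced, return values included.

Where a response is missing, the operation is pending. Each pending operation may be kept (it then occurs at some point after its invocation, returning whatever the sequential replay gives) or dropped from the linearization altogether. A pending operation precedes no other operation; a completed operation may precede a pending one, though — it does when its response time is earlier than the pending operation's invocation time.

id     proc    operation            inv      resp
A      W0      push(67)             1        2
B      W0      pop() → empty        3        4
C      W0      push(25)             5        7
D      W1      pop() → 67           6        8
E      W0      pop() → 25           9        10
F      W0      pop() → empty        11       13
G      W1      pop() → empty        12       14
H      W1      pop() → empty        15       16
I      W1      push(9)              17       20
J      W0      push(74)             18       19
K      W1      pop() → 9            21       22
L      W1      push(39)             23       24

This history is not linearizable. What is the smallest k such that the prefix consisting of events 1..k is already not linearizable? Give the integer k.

4

events 1..3 are linearizable, e.g. via A:
after step 1 (A push(67)): stack <67>
event 4 — B's response, time 4 — after it, nothing linearizes
for example A, B fails at step 2: B pop() → empty is not legal there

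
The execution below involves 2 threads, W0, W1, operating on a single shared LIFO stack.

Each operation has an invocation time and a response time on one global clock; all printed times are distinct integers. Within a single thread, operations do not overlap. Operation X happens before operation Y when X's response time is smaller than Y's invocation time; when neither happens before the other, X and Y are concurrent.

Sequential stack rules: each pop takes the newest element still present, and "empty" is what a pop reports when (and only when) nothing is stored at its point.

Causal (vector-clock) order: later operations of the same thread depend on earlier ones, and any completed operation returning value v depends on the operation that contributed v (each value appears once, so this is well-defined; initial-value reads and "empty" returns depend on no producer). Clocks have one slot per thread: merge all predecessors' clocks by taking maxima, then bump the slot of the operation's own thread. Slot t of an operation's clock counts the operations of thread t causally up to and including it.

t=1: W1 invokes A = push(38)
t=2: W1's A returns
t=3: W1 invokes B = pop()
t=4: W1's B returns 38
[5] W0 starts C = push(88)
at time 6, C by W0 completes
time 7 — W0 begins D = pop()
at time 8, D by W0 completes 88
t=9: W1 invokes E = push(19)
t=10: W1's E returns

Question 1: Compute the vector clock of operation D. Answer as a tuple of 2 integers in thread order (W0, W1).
VC(A, invoked at 1): no causal predecessors; +1 on W1 → (0, 1)
VC(C, invoked at 5): no causal predecessors; +1 on W0 → (1, 0)
B, invoked 3, takes VC(A)=(0, 1) under max, adds 1 for W1 → (0, 2)
D, invoked 7, takes VC(C)=(1, 0) under max, adds 1 for W0 → (2, 0)
E, invoked 9, takes VC(B)=(0, 2) under max, adds 1 for W1 → (0, 3)
target: VC(D) = (2, 0)

(2, 0)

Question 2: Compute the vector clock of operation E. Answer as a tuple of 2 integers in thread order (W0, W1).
A (invocation 1): nothing precedes it; W1's component alone gives (0, 1)
C (invocation 5): nothing precedes it; W0's component alone gives (1, 0)
B (invocation 3): componentwise max over VC(A)=(0, 1), +1 at W1, giving (0, 2)
D (invocation 7): componentwise max over VC(C)=(1, 0), +1 at W0, giving (2, 0)
E (invocation 9): componentwise max over VC(B)=(0, 2), +1 at W1, giving (0, 3)
target: VC(E) = (0, 3)

(0, 3)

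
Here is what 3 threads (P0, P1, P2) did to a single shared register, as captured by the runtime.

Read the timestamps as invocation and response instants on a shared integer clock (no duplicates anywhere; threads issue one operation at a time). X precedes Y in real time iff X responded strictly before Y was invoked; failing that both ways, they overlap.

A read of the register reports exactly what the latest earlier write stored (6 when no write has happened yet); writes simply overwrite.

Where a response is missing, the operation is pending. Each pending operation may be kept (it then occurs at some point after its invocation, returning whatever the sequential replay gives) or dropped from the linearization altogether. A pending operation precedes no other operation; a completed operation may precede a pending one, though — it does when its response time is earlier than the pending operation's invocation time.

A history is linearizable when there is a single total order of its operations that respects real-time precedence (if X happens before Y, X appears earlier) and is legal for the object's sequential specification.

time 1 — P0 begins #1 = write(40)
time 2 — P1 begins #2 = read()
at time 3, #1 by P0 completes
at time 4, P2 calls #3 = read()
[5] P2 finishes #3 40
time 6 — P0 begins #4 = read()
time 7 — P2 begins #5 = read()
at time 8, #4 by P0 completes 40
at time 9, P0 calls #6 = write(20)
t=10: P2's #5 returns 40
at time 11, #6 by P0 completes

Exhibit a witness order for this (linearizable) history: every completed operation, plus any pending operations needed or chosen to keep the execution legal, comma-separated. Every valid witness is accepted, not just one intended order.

#1, #2, #3, #4, #5, #6

after step 1 (#1 write(40)): value 40
after step 2 (#2 read() (pending, included)): value 40
after step 3 (#3 read() → 40): value 40
after step 4 (#4 read() → 40): value 40
after step 5 (#5 read() → 40): value 40
after step 6 (#6 write(20)): value 20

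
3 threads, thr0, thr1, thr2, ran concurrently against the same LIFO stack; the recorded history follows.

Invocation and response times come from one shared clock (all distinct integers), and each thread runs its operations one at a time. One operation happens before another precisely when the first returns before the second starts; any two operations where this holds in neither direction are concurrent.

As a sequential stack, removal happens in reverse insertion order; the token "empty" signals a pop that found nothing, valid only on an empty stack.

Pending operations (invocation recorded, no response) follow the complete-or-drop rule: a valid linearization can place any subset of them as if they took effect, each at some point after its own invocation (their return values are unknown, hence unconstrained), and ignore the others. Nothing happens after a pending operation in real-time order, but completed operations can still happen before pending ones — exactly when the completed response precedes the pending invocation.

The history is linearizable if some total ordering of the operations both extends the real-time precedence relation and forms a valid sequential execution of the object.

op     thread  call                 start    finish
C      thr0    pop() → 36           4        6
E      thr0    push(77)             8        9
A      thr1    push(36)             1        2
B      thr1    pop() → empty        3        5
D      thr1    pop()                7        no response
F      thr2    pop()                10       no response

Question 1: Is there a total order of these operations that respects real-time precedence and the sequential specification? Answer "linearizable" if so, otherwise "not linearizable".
linearizable

witness order: A, C, B, D, E
1. A push(36), leaving stack <36>
2. C pop() → 36, leaving stack <>
3. B pop() → empty, leaving stack <>
4. D pop() (pending, included), leaving stack <>
5. E push(77), leaving stack <77>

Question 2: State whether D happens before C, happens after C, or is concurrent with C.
Answer: after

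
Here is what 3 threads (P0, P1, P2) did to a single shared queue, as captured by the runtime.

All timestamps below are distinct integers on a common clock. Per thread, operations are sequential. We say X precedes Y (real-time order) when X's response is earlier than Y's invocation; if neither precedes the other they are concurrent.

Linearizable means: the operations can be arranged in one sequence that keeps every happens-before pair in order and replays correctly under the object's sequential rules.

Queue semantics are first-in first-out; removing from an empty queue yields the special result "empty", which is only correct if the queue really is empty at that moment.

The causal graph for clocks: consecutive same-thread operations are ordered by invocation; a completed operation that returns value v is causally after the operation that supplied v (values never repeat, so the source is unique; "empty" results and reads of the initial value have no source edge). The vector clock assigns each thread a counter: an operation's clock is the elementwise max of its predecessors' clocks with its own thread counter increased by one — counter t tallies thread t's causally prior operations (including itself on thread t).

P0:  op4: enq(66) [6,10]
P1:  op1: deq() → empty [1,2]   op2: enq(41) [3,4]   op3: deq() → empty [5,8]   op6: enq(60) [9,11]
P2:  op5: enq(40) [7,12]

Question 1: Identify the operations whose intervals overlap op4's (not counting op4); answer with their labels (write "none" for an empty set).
Answer: op3, op5, op6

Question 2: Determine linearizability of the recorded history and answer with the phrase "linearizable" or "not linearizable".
not linearizable

already the first 8 events (up to op3's response at time 8) admit no linearization; the first 7 still do
a single order respects real time; the 3 completed queue operations fail replay along it
include/drop combinations of the 2 pending operations (op4, op5) were all tried; none helps
take op1, op2, op3 (pending dropped): step 3 already fails, because op3 deq() → empty cannot occur there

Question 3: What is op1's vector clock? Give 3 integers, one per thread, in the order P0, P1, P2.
Answer: (0, 1, 0)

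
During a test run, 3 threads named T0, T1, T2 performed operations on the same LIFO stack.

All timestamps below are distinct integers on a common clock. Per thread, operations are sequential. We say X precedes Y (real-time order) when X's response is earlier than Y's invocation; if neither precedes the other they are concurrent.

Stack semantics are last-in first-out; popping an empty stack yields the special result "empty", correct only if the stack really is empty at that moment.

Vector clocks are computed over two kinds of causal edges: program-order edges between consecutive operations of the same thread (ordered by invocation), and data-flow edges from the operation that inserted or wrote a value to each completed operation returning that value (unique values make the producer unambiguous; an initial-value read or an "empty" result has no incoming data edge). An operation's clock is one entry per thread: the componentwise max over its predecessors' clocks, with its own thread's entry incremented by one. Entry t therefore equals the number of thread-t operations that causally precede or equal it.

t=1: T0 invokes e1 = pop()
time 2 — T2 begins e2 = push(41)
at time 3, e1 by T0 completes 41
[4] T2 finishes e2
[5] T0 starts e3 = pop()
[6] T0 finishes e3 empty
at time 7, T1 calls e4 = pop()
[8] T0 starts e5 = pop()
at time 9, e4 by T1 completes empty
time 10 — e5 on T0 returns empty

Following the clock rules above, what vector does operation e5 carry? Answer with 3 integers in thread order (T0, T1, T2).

VC(e2, invoked at 2): no causal predecessors; +1 on T2 → (0, 0, 1)
VC(e4, invoked at 7): no causal predecessors; +1 on T1 → (0, 1, 0)
merge at e1 (invoked 1): VC(e2)=(0, 0, 1), own-thread bump on T0 → (1, 0, 1)
merge at e3 (invoked 5): VC(e1)=(1, 0, 1), own-thread bump on T0 → (2, 0, 1)
merge at e5 (invoked 8): VC(e3)=(2, 0, 1), own-thread bump on T0 → (3, 0, 1)
target: VC(e5) = (3, 0, 1)

(3, 0, 1)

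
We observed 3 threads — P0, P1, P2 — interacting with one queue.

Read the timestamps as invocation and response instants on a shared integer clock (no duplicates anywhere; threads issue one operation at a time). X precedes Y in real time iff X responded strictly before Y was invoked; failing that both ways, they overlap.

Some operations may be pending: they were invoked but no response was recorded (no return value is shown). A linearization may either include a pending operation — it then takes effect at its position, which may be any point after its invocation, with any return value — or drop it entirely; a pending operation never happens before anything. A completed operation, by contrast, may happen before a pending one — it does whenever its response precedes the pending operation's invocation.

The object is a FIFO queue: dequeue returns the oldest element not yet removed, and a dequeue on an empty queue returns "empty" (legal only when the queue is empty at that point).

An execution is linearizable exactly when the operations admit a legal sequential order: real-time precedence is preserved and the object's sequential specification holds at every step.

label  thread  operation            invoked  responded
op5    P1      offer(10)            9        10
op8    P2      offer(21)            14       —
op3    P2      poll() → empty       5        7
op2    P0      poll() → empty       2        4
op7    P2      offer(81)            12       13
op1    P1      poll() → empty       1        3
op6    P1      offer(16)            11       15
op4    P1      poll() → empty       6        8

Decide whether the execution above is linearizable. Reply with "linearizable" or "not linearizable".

a witness: op1, op2, op3, op4, op5, op6, op7
after step 1 (op1 poll() → empty): queue <>
after step 2 (op2 poll() → empty): queue <>
after step 3 (op3 poll() → empty): queue <>
after step 4 (op4 poll() → empty): queue <>
after step 5 (op5 offer(10)): queue <10>
after step 6 (op6 offer(16)): queue <10,16>
after step 7 (op7 offer(81)): queue <10,16,81>

linearizable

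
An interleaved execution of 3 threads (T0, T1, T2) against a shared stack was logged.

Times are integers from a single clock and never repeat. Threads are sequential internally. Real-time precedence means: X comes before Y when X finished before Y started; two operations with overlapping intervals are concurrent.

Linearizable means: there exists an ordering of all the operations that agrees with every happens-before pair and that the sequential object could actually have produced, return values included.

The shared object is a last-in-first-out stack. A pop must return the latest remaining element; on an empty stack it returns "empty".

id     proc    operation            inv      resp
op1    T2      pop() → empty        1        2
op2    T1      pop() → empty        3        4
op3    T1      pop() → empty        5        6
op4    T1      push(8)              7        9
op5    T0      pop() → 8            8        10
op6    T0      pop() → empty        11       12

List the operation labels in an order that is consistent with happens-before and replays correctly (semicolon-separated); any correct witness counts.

1. op1 pop() → empty, leaving stack <>
2. op2 pop() → empty, leaving stack <>
3. op3 pop() → empty, leaving stack <>
4. op4 push(8), leaving stack <8>
5. op5 pop() → 8, leaving stack <>
6. op6 pop() → empty, leaving stack <>

op1; op2; op3; op4; op5; op6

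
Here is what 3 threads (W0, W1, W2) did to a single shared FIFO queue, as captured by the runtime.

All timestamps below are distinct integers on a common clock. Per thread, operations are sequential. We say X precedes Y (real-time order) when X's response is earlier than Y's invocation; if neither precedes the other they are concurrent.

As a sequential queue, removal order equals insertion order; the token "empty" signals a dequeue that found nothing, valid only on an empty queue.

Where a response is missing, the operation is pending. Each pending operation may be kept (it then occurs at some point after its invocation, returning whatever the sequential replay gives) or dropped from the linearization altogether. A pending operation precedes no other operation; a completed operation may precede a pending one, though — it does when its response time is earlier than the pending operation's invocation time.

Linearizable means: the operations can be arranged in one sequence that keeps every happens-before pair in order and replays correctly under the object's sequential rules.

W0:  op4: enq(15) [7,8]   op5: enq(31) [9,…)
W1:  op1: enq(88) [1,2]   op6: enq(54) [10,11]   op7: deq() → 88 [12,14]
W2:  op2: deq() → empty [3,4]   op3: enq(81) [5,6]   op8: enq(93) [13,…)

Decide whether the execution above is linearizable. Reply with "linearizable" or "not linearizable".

cut after 3 events: linearizable; cut after 4 events (op2 responds, time 4): not linearizable
the completed operations (2 total) allow one real-time order; the FIFO queue replay rejects it
e.g. op1, op2: illegal at step 2, since op2 deq() → empty cannot apply there

not linearizable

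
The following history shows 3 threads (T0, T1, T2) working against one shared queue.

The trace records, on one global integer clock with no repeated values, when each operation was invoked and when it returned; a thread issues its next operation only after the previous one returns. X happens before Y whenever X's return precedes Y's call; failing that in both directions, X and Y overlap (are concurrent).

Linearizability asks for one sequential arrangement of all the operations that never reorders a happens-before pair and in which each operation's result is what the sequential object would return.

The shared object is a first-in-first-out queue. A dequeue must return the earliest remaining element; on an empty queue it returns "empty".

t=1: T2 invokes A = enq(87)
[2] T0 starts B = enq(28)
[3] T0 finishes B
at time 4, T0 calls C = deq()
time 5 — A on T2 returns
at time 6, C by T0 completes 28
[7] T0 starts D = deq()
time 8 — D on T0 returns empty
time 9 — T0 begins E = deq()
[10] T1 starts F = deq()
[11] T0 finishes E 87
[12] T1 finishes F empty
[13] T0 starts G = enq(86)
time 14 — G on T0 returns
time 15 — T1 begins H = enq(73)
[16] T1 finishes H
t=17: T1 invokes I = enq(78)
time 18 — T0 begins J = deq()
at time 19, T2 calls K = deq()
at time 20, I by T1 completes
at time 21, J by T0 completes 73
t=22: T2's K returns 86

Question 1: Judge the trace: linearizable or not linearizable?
prefix check: 1..7 passes, 1..8 fails once D's time-8 response joins
no legal order exists: 3 real-time-consistent candidates over 4 completed queue operations, all rejected
e.g. A, B, C, D: illegal at step 3, since C deq() → 28 cannot apply there
e.g. B, A, C, D: illegal at step 4, since D deq() → empty cannot apply there

not linearizable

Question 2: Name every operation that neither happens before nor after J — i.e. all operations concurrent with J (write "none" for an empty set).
overlap test against J [18,21]: concurrent iff the interval meets 18..21
A [1,5]: before
B [2,3]: before
C [4,6]: before
D [7,8]: before
E [9,11]: before
F [10,12]: before
G [13,14]: before
H [15,16]: before
I [17,20]: concurrent
K [19,22]: concurrent

I, K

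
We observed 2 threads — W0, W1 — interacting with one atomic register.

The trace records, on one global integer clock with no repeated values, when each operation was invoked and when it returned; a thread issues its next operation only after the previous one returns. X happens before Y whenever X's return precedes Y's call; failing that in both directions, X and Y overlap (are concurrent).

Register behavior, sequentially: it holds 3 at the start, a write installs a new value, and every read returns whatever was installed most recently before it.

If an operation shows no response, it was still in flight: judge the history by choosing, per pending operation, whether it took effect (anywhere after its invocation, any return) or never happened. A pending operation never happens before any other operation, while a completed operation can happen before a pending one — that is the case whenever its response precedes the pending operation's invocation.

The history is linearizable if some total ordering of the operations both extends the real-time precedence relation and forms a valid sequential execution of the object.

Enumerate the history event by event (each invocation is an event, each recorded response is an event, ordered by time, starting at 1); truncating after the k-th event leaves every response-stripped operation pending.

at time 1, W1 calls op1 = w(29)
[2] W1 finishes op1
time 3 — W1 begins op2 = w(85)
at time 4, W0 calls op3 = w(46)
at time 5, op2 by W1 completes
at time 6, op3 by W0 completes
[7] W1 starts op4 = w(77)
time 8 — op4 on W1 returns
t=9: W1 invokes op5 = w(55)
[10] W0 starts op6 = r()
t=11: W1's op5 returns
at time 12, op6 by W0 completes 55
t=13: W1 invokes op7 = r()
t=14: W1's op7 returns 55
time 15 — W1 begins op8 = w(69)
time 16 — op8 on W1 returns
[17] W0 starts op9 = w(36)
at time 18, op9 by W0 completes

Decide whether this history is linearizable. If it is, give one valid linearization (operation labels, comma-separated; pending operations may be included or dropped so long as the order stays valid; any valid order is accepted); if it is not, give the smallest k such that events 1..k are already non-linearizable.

linearizable — witness: op1, op2, op3, op4, op5, op6, op7, op8, op9

step 1: op1 w(29) — value 29
step 2: op2 w(85) — value 85
step 3: op3 w(46) — value 46
step 4: op4 w(77) — value 77
step 5: op5 w(55) — value 55
step 6: op6 r() → 55 — value 55
step 7: op7 r() → 55 — value 55
step 8: op8 w(69) — value 69
step 9: op9 w(36) — value 36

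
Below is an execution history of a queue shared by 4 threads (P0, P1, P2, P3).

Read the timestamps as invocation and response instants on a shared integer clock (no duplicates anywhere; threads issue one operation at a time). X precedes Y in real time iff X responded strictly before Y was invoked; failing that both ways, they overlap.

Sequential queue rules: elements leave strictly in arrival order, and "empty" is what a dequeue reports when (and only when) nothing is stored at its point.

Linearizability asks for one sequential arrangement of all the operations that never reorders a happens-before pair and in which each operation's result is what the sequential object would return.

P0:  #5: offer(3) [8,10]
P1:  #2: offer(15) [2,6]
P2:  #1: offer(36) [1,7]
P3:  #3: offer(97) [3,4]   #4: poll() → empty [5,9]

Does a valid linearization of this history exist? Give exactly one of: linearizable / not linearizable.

not linearizable

prefix check: 1..8 passes, 1..9 fails once #4's time-9 response joins
real-time-consistent orders of the 4 completed operations: 12 — all fail the queue replay
including or dropping the 1 pending operation (#5) in any combination fails
one such order, #1, #2, #3, #4 (pending dropped), breaks at step 4 where #4 poll() → empty is illegal
one such order, #1, #3, #2, #4 (pending dropped), breaks at step 4 where #4 poll() → empty is illegal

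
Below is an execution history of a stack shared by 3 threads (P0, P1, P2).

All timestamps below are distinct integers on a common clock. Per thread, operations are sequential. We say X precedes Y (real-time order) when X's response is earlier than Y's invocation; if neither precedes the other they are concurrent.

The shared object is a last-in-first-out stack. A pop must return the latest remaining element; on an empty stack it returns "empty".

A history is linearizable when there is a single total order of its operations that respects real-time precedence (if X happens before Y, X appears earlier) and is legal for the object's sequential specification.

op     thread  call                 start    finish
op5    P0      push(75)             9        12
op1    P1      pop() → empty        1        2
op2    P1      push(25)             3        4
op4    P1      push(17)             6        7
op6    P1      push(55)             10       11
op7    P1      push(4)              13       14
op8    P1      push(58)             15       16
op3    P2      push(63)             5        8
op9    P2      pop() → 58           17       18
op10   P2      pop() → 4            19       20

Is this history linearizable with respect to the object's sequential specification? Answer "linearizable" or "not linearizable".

linearizable

a witness: op1, op2, op3, op4, op5, op6, op7, op8, op9, op10
1. op1 pop() → empty, leaving stack <>
2. op2 push(25), leaving stack <25>
3. op3 push(63), leaving stack <25,63>
4. op4 push(17), leaving stack <25,63,17>
5. op5 push(75), leaving stack <25,63,17,75>
6. op6 push(55), leaving stack <25,63,17,75,55>
7. op7 push(4), leaving stack <25,63,17,75,55,4>
8. op8 push(58), leaving stack <25,63,17,75,55,4,58>
9. op9 pop() → 58, leaving stack <25,63,17,75,55,4>
10. op10 pop() → 4, leaving stack <25,63,17,75,55>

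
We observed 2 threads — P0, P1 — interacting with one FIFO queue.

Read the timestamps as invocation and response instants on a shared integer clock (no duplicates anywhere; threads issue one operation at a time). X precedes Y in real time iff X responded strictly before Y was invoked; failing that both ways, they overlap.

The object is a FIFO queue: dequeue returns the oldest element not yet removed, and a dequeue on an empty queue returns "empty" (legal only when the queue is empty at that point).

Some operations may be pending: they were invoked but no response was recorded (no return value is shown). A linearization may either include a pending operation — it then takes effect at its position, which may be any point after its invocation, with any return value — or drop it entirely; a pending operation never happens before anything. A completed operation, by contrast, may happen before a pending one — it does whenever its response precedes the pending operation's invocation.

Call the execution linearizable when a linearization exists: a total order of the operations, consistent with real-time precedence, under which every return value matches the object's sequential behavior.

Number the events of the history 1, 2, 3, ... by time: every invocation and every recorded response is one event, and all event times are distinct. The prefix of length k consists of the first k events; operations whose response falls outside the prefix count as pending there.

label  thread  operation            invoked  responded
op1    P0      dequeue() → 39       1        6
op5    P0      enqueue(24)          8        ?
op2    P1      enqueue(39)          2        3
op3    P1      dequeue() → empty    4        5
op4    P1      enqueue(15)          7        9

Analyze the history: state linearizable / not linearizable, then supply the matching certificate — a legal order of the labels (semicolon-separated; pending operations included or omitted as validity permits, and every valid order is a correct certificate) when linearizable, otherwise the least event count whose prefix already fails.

step 1: op2 enqueue(39) — queue <39>
step 2: op1 dequeue() → 39 — queue <>
step 3: op3 dequeue() → empty — queue <>
step 4: op4 enqueue(15) — queue <15>

linearizable — witness: op2; op1; op3; op4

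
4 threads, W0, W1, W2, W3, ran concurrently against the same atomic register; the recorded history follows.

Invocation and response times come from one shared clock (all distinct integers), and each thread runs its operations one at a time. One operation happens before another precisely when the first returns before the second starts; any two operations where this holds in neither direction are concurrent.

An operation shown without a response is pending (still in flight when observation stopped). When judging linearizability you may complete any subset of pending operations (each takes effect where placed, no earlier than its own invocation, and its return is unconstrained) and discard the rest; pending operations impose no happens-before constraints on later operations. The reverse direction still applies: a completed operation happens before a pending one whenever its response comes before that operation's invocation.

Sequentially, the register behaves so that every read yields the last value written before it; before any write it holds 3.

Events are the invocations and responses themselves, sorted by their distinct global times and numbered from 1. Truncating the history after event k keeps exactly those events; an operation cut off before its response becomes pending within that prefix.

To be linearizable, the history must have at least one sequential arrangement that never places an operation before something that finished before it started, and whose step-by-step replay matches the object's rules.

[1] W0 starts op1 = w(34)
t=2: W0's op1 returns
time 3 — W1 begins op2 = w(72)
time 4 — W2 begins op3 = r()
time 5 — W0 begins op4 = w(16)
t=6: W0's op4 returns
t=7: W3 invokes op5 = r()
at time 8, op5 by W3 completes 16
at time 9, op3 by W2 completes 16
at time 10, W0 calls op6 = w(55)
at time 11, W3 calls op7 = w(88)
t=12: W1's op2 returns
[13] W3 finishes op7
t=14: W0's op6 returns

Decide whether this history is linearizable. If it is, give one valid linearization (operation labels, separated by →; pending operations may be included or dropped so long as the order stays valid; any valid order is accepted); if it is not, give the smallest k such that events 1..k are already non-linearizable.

after step 1 (op1 w(34)): value 34
after step 2 (op2 w(72)): value 72
after step 3 (op4 w(16)): value 16
after step 4 (op3 r() → 16): value 16
after step 5 (op5 r() → 16): value 16
after step 6 (op6 w(55)): value 55
after step 7 (op7 w(88)): value 88

linearizable — witness: op1 → op2 → op4 → op3 → op5 → op6 → op7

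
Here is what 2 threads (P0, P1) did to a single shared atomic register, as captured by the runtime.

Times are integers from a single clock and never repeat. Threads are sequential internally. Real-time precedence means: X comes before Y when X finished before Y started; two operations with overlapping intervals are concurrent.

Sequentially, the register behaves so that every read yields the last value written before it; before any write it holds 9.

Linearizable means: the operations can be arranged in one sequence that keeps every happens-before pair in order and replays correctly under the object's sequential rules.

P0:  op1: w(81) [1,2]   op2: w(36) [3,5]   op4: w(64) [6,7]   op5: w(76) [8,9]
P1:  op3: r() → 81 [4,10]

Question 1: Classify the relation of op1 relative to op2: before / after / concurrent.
before

op1 spans [1,2], op2 spans [3,5]
resp(op1)=2 < inv(op2)=3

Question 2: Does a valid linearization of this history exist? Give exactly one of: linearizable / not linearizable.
linearizable

witness order: op1, op3, op2, op4, op5
step 1: op1 w(81) — value 81
step 2: op3 r() → 81 — value 81
step 3: op2 w(36) — value 36
step 4: op4 w(64) — value 64
step 5: op5 w(76) — value 76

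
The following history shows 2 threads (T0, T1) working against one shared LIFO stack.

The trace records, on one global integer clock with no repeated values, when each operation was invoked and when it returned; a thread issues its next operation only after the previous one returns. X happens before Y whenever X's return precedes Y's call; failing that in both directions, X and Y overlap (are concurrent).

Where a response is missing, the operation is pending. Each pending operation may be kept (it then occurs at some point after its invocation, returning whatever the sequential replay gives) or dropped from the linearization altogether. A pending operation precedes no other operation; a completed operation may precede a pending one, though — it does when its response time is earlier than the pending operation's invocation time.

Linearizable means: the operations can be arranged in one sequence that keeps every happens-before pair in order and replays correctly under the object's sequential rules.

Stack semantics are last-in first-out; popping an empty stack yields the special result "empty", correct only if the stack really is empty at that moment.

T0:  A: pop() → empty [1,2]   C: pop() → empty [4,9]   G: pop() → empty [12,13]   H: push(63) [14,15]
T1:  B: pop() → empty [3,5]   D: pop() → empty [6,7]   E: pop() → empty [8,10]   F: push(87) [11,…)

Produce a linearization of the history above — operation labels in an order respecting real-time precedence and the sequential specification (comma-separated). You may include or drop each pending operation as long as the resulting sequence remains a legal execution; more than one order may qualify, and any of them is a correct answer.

A, B, C, D, E, G, F, H

step 1: A pop() → empty — stack <>
step 2: B pop() → empty — stack <>
step 3: C pop() → empty — stack <>
step 4: D pop() → empty — stack <>
step 5: E pop() → empty — stack <>
step 6: G pop() → empty — stack <>
step 7: F push(87) (pending, included) — stack <87>
step 8: H push(63) — stack <87,63>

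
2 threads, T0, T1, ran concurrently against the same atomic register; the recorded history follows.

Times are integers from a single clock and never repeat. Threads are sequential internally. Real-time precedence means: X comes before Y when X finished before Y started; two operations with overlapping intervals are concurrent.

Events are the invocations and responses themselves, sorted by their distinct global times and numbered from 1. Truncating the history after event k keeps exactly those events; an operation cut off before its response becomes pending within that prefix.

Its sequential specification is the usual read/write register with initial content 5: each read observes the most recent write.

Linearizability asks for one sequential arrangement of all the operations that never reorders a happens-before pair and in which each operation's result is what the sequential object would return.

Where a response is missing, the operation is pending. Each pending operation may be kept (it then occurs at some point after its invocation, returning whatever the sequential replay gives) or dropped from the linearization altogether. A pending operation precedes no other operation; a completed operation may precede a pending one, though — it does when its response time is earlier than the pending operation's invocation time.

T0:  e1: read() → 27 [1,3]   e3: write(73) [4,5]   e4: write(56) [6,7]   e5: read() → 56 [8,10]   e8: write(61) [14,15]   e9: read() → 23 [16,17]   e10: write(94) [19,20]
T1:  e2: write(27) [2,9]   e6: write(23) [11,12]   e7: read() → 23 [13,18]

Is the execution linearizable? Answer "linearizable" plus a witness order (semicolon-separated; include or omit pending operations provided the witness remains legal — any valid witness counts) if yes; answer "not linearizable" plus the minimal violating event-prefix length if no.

not linearizable — minimal violating prefix: 17 events

already the first 17 events (up to e9's response at time 17) admit no linearization; the first 16 still do
checked exhaustively: 5 real-time-consistent orders of 8 completed operations, zero legal atomic register replays
completion choices over the 1 pending operation (e7) were checked; none helps
one such order, e1, e2, e3, e4, e5, e6, e8, e9 (pending dropped), breaks at step 1 where e1 read() → 27 is illegal
one such order, e1, e3, e2, e4, e5, e6, e8, e9 (pending dropped), breaks at step 1 where e1 read() → 27 is illegal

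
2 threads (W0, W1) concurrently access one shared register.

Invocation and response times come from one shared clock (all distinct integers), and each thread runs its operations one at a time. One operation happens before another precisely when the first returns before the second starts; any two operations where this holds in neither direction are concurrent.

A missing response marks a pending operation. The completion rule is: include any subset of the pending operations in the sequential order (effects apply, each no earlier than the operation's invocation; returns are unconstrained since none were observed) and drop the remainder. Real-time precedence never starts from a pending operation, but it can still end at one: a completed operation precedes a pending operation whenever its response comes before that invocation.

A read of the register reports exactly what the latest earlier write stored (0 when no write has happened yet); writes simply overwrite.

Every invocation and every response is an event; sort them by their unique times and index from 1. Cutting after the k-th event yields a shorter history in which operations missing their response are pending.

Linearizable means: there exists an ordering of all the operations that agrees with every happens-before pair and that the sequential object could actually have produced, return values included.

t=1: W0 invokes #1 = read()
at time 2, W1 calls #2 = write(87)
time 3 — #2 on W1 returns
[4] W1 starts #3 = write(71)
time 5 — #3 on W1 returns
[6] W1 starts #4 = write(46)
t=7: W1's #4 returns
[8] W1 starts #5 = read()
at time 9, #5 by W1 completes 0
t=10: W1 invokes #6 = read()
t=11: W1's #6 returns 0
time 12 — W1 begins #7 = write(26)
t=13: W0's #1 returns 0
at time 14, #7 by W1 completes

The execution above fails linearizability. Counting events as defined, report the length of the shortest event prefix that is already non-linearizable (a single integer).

one valid order for events 1..8 is #1, #2, #3, #4:
1. #1 read() (pending, included), leaving value 0
2. #2 write(87), leaving value 87
3. #3 write(71), leaving value 71
4. #4 write(46), leaving value 46
adding event 9 (#5 responds at 9) leaves no legal real-time order
including or dropping the 1 pending operation (#1) in any combination fails
for example #2, #3, #4, #5 (pending dropped) fails at step 4: #5 read() → 0 is not legal there

9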